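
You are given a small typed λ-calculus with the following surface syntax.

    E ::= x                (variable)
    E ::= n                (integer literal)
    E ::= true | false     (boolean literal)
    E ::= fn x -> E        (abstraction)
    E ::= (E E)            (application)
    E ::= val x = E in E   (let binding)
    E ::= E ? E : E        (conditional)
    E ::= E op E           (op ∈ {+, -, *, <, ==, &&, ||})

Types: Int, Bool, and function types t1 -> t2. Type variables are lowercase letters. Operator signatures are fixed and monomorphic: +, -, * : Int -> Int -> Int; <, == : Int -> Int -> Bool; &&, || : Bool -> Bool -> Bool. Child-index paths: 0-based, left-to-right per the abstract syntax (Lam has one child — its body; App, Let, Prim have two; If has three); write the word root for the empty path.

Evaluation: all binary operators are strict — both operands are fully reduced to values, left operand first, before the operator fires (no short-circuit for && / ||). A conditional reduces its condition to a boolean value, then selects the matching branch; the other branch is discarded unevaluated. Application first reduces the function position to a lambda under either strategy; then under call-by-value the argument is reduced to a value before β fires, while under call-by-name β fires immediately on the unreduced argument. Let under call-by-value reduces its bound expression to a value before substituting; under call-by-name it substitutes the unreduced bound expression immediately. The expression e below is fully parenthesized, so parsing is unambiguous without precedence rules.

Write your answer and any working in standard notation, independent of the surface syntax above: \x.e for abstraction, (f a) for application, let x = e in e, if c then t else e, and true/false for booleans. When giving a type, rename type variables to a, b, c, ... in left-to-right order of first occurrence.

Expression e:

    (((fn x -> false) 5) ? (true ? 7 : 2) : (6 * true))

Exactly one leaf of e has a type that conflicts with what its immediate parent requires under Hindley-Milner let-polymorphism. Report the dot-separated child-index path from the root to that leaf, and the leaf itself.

Derivation:
\x._ : a -> Bool
  unify a -> Bool ~ Int -> b
  unify a ~ Int
  unify Bool ~ b
_ _ : Bool
  unify Bool ~ Bool
  unify Bool ~ Bool
  unify Int ~ Int
  unify Int ~ Int
  unify Bool ~ Int
  FAIL: mismatch Bool ~ Int

Answer: 2.1 : true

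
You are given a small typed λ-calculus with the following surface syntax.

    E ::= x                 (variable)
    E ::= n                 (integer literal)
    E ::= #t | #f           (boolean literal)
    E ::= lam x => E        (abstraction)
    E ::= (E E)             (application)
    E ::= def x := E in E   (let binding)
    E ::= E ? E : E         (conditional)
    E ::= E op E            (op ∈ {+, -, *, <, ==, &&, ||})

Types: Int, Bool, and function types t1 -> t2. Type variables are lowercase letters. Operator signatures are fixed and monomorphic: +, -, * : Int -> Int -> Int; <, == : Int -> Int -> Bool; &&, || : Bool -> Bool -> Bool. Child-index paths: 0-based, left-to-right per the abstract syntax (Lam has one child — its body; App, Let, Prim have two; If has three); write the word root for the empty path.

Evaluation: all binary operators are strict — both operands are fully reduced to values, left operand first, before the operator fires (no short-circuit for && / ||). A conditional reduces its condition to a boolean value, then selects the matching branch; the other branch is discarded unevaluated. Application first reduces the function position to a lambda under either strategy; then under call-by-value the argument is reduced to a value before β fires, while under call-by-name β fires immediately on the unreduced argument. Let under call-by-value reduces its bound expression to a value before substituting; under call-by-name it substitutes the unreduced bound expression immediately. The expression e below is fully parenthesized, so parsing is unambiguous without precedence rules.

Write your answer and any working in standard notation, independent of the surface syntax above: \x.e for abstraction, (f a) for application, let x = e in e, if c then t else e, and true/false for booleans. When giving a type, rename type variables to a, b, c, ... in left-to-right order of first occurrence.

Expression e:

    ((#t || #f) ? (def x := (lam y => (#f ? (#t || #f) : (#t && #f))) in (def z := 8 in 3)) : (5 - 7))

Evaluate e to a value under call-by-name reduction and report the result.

Answer: 3

Working:
step 0: (if (true || false) then (let x = (\y.(if false then (true || false) else (true && false))) in (let z = 8 in 3)) else (5 - 7))
step 1: [delta@0] (if true then (let x = (\y.(if false then (true || false) else (true && false))) in (let z = 8 in 3)) else (5 - 7))
step 2: [if@root] (let x = (\y.(if false then (true || false) else (true && false))) in (let z = 8 in 3))
step 3: [let@root] (let z = 8 in 3)
step 4: [let@root] 3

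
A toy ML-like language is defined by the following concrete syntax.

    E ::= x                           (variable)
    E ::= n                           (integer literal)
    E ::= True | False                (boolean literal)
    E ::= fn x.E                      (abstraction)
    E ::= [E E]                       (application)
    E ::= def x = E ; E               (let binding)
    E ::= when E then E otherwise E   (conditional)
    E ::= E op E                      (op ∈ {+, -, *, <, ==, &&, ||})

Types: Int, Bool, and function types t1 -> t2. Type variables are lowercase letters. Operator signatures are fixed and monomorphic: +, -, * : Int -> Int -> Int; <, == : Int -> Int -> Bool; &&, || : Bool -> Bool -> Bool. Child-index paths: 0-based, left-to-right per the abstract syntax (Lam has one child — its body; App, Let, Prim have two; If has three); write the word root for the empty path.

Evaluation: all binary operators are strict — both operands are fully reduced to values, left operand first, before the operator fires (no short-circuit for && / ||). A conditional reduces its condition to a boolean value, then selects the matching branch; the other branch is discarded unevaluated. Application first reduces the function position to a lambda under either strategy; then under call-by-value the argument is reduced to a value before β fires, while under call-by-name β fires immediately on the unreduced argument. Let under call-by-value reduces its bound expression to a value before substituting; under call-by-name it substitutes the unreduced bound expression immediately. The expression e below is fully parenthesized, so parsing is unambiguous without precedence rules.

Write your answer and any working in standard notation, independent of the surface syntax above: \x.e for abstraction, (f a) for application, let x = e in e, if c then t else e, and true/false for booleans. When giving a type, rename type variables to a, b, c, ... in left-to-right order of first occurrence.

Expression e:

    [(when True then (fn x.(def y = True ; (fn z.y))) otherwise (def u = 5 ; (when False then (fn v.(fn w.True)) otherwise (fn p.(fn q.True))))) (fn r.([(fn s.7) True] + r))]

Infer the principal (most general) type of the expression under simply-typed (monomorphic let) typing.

Working:
  unify Bool ~ Bool
let y : Bool
y : Bool
\z._ : b -> Bool
\x._ : a -> b -> Bool
let u : Int
  unify Bool ~ Bool
\w._ : d -> Bool
\v._ : c -> d -> Bool
\q._ : f -> Bool
\p._ : e -> f -> Bool
  unify c -> d -> Bool ~ e -> f -> Bool
  unify c ~ e
  unify d -> Bool ~ f -> Bool
  unify d ~ f
  unify Bool ~ Bool
  unify a -> b -> Bool ~ e -> f -> Bool
  unify a ~ e
  unify b -> Bool ~ f -> Bool
  unify b ~ f
  unify Bool ~ Bool
\s._ : h -> Int
  unify h -> Int ~ Bool -> i
  unify h ~ Bool
  unify Int ~ i
_ _ : Int
  unify Int ~ Int
r : g
  unify g ~ Int
\r._ : Int -> Int
  unify e -> f -> Bool ~ (Int -> Int) -> j
  unify e ~ Int -> Int
  unify f -> Bool ~ j
_ _ : f -> Bool

Answer: a -> Bool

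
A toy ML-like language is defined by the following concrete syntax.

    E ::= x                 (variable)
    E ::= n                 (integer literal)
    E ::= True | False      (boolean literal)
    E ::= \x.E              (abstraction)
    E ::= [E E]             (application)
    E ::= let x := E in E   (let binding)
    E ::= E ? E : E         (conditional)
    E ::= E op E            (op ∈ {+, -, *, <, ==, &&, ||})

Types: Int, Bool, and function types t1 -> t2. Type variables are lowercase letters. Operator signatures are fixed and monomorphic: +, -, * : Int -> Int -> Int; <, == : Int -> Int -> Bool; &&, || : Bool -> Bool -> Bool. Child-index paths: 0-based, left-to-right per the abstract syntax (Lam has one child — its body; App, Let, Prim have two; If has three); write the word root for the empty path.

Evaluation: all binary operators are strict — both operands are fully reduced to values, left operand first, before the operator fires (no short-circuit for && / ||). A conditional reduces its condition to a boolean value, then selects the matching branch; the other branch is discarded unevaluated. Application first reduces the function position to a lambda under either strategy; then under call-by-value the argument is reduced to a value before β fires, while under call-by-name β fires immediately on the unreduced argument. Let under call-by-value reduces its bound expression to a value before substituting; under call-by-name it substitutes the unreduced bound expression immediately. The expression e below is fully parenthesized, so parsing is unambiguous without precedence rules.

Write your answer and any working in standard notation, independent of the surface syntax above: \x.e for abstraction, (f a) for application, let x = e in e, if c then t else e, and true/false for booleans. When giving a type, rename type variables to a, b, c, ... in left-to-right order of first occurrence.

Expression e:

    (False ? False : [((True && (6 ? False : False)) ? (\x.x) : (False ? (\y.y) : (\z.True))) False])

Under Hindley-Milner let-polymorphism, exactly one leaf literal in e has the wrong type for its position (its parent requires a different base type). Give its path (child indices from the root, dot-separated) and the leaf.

Trace:
  unify Bool ~ Bool
  unify Bool ~ Bool
  unify Int ~ Bool
  FAIL: mismatch Int ~ Bool

Answer: 2.0.0.1.0 : 6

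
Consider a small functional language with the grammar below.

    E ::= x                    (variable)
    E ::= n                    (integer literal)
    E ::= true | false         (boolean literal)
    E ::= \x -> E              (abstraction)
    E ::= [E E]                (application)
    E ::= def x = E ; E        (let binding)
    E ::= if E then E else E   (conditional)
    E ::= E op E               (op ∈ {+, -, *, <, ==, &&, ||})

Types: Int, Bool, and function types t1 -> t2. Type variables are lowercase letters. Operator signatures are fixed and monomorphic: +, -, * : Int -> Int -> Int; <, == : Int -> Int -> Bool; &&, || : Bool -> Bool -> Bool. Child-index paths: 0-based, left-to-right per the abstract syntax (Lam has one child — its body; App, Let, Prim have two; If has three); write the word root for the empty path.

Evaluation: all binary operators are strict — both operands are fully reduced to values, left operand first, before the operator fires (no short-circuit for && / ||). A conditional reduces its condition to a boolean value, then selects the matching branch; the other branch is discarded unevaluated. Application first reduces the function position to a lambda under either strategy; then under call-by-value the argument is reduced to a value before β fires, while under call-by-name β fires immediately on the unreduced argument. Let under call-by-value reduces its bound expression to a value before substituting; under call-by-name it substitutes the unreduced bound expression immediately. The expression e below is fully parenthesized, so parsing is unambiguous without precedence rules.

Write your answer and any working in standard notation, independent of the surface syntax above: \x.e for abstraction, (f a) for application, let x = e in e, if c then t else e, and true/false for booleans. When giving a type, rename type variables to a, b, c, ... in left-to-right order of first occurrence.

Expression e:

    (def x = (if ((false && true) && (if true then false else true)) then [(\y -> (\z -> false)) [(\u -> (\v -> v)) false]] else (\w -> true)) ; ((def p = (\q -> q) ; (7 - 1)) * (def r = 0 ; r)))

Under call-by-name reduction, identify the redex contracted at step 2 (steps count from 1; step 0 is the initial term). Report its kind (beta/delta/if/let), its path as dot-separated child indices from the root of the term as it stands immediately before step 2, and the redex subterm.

Trace:
step 0: (let x = (if ((false && true) && (if true then false else true)) then ((\y.(\z.false)) ((\u.(\v.v)) false)) else (\w.true)) in ((let p = (\q.q) in (7 - 1)) * (let r = 0 in r)))
step 1: [let@root] ((let p = (\q.q) in (7 - 1)) * (let r = 0 in r))
step 2: [let@0] ((7 - 1) * (let r = 0 in r))

Answer: let at 0 : (let p = (\q.q) in (7 - 1))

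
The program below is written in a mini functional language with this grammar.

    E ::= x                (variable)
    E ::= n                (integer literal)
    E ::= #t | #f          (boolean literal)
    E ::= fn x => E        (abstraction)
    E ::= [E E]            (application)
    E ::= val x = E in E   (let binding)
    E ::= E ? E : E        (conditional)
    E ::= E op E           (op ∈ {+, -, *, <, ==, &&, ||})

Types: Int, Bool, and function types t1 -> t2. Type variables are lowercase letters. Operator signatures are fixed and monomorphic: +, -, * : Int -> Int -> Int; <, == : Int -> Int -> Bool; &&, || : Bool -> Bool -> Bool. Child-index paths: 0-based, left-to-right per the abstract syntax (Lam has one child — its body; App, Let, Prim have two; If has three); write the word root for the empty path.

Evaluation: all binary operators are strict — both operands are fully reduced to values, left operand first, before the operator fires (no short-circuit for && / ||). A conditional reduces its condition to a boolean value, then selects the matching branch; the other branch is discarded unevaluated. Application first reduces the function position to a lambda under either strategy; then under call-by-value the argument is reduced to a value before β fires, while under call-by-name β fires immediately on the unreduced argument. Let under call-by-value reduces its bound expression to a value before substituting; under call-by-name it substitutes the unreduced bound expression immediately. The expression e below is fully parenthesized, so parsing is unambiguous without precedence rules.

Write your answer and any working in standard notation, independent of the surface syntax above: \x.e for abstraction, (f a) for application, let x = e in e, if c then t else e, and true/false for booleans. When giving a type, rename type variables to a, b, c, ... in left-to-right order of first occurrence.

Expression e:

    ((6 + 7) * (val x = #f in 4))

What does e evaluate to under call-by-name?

Answer: 52

Working:
step 0: ((6 + 7) * (let x = false in 4))
step 1: [delta@0] (13 * (let x = false in 4))
step 2: [let@1] (13 * 4)
step 3: [delta@root] 52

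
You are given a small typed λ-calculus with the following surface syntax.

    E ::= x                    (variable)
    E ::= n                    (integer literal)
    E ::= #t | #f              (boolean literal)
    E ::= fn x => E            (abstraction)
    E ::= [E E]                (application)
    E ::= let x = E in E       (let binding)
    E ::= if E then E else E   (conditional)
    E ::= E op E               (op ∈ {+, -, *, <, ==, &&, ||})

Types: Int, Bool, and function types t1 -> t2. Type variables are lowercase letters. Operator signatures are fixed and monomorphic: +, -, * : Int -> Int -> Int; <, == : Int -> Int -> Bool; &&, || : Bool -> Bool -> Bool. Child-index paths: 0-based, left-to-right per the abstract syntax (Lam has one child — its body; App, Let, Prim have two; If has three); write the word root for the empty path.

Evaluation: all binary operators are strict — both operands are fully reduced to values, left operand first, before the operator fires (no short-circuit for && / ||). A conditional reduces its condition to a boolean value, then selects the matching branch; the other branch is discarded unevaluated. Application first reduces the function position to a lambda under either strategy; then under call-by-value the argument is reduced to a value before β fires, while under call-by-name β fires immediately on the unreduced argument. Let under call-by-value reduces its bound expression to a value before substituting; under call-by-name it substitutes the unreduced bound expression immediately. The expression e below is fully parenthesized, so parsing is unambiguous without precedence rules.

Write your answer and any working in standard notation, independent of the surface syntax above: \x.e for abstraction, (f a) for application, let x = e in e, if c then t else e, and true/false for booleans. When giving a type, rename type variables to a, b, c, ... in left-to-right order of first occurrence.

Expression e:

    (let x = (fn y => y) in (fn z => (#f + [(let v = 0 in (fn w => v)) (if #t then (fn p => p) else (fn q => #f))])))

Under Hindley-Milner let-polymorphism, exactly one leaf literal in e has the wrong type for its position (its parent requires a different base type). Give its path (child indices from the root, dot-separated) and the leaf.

Working:
y : a
\y._ : a -> a
let x : forall. a -> a
  unify Bool ~ Int
  FAIL: mismatch Bool ~ Int

Answer: 1.0.0 : false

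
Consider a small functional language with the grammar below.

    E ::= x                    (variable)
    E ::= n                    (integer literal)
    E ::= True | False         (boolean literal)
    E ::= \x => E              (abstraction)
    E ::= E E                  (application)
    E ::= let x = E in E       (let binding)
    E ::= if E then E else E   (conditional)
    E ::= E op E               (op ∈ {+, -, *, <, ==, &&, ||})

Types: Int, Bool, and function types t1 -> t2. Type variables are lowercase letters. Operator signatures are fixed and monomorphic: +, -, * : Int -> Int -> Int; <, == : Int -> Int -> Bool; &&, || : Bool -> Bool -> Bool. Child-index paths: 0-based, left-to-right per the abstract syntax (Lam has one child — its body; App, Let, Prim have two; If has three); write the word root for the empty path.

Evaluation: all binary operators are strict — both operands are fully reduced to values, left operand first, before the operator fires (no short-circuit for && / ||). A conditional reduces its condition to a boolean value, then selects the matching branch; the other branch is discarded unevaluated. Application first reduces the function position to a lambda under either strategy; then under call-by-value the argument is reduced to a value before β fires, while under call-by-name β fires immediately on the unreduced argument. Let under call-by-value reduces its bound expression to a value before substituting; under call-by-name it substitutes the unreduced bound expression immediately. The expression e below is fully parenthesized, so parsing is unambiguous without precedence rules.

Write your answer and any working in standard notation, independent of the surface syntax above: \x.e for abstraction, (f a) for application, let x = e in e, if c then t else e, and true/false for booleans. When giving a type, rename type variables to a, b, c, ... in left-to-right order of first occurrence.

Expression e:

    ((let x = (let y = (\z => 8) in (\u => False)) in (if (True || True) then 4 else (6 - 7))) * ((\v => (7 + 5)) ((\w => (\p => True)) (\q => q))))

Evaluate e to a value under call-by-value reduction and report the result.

Answer: 48

Working:
step 0: ((let x = (let y = (\z.8) in (\u.false)) in (if (true || true) then 4 else (6 - 7))) * ((\v.(7 + 5)) ((\w.(\p.true)) (\q.q))))
step 1: [let@0.0] ((let x = (\u.false) in (if (true || true) then 4 else (6 - 7))) * ((\v.(7 + 5)) ((\w.(\p.true)) (\q.q))))
step 2: [let@0] ((if (true || true) then 4 else (6 - 7)) * ((\v.(7 + 5)) ((\w.(\p.true)) (\q.q))))
step 3: [delta@0.0] ((if true then 4 else (6 - 7)) * ((\v.(7 + 5)) ((\w.(\p.true)) (\q.q))))
step 4: [if@0] (4 * ((\v.(7 + 5)) ((\w.(\p.true)) (\q.q))))
step 5: [beta@1.1] (4 * ((\v.(7 + 5)) (\p.true)))
step 6: [beta@1] (4 * (7 + 5))
step 7: [delta@1] (4 * 12)
step 8: [delta@root] 48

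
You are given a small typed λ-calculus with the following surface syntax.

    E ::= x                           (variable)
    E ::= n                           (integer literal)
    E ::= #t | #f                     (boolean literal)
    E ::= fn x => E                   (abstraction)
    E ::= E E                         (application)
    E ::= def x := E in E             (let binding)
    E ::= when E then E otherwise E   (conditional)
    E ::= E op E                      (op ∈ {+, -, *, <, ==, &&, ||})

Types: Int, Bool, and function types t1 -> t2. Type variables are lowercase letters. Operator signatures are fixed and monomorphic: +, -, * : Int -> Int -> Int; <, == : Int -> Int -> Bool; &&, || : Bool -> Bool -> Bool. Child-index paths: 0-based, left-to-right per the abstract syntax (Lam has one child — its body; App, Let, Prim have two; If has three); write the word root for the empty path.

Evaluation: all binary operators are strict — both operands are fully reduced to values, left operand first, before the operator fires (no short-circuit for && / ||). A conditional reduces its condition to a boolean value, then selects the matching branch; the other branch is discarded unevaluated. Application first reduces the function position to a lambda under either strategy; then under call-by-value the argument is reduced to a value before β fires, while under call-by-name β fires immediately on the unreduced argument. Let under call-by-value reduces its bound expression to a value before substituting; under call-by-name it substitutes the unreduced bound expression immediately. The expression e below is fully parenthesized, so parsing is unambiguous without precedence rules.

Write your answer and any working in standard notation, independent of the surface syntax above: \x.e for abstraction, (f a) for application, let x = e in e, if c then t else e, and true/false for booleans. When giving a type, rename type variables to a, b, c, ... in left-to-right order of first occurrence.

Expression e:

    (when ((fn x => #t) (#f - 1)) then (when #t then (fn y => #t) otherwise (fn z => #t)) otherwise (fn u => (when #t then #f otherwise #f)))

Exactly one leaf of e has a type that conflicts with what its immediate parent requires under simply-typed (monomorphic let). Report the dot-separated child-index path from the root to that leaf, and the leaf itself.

Derivation:
\x._ : a -> Bool
  unify Bool ~ Int
  FAIL: mismatch Bool ~ Int

Answer: 0.1.0 : false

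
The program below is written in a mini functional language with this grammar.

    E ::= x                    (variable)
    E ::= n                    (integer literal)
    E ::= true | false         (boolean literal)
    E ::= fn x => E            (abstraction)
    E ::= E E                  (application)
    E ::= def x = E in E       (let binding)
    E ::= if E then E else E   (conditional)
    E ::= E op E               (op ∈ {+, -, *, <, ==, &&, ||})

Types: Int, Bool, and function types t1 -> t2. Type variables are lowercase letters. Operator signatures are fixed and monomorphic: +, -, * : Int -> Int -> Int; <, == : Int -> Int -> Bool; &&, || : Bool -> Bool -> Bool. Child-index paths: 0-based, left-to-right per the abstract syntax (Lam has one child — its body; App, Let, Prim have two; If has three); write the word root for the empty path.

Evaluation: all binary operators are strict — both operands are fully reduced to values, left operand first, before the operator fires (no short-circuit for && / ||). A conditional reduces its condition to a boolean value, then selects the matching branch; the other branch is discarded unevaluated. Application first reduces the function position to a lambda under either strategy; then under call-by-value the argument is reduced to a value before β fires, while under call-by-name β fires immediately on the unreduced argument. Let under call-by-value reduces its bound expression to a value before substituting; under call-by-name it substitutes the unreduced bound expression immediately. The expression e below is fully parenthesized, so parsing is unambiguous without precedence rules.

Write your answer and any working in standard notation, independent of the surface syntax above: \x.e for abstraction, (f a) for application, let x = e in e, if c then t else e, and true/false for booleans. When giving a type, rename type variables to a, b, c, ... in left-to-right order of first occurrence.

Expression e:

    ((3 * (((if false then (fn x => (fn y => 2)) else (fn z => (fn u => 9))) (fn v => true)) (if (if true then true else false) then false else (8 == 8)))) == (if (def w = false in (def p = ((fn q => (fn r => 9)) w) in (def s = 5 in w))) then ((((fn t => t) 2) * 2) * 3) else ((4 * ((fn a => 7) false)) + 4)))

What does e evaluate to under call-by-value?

Answer: false

Working:
step 0: ((3 * (((if false then (\x.(\y.2)) else (\z.(\u.9))) (\v.true)) (if (if true then true else false) then false else (8 == 8)))) == (if (let w = false in (let p = ((\q.(\r.9)) w) in (let s = 5 in w))) then ((((\t.t) 2) * 2) * 3) else ((4 * ((\a.7) false)) + 4)))
step 1: [if@0.1.0.0] ((3 * (((\z.(\u.9)) (\v.true)) (if (if true then true else false) then false else (8 == 8)))) == (if (let w = false in (let p = ((\q.(\r.9)) w) in (let s = 5 in w))) then ((((\t.t) 2) * 2) * 3) else ((4 * ((\a.7) false)) + 4)))
step 2: [beta@0.1.0] ((3 * ((\u.9) (if (if true then true else false) then false else (8 == 8)))) == (if (let w = false in (let p = ((\q.(\r.9)) w) in (let s = 5 in w))) then ((((\t.t) 2) * 2) * 3) else ((4 * ((\a.7) false)) + 4)))
step 3: [if@0.1.1.0] ((3 * ((\u.9) (if true then false else (8 == 8)))) == (if (let w = false in (let p = ((\q.(\r.9)) w) in (let s = 5 in w))) then ((((\t.t) 2) * 2) * 3) else ((4 * ((\a.7) false)) + 4)))
step 4: [if@0.1.1] ((3 * ((\u.9) false)) == (if (let w = false in (let p = ((\q.(\r.9)) w) in (let s = 5 in w))) then ((((\t.t) 2) * 2) * 3) else ((4 * ((\a.7) false)) + 4)))
step 5: [beta@0.1] ((3 * 9) == (if (let w = false in (let p = ((\q.(\r.9)) w) in (let s = 5 in w))) then ((((\t.t) 2) * 2) * 3) else ((4 * ((\a.7) false)) + 4)))
step 6: [delta@0] (27 == (if (let w = false in (let p = ((\q.(\r.9)) w) in (let s = 5 in w))) then ((((\t.t) 2) * 2) * 3) else ((4 * ((\a.7) false)) + 4)))
step 7: [let@1.0] (27 == (if (let p = ((\q.(\r.9)) false) in (let s = 5 in false)) then ((((\t.t) 2) * 2) * 3) else ((4 * ((\a.7) false)) + 4)))
step 8: [beta@1.0.0] (27 == (if (let p = (\r.9) in (let s = 5 in false)) then ((((\t.t) 2) * 2) * 3) else ((4 * ((\a.7) false)) + 4)))
step 9: [let@1.0] (27 == (if (let s = 5 in false) then ((((\t.t) 2) * 2) * 3) else ((4 * ((\a.7) false)) + 4)))
step 10: [let@1.0] (27 == (if false then ((((\t.t) 2) * 2) * 3) else ((4 * ((\a.7) false)) + 4)))
step 11: [if@1] (27 == ((4 * ((\a.7) false)) + 4))
step 12: [beta@1.0.1] (27 == ((4 * 7) + 4))
step 13: [delta@1.0] (27 == (28 + 4))
step 14: [delta@1] (27 == 32)
step 15: [delta@root] false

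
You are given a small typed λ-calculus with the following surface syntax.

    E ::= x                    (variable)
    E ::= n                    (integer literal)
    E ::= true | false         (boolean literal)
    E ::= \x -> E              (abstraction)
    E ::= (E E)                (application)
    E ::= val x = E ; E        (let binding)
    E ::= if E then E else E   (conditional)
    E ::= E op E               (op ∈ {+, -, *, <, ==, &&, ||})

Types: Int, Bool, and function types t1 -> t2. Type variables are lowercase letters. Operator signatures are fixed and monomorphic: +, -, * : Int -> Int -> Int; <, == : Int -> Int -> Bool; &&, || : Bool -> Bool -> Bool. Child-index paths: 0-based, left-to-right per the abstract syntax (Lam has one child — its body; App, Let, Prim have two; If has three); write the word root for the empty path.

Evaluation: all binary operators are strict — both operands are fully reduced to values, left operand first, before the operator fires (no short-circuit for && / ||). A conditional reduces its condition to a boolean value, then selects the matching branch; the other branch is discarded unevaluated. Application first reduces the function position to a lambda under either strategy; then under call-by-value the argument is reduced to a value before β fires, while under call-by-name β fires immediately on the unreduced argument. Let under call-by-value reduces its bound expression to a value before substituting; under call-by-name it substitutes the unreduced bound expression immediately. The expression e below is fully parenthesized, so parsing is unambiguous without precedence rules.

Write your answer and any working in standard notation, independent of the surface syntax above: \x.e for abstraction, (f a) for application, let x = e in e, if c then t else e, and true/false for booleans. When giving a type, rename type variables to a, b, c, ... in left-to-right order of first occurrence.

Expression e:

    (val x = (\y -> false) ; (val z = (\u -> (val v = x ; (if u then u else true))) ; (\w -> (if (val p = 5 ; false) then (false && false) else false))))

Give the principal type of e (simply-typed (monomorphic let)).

Answer: a -> Bool

Working:
\y._ : a -> Bool
let x : a -> Bool
x : a -> Bool
let v : a -> Bool
u : b
  unify b ~ Bool
u : Bool
  unify Bool ~ Bool
\u._ : Bool -> Bool
let z : Bool -> Bool
let p : Int
  unify Bool ~ Bool
  unify Bool ~ Bool
  unify Bool ~ Bool
  unify Bool ~ Bool
\w._ : c -> Bool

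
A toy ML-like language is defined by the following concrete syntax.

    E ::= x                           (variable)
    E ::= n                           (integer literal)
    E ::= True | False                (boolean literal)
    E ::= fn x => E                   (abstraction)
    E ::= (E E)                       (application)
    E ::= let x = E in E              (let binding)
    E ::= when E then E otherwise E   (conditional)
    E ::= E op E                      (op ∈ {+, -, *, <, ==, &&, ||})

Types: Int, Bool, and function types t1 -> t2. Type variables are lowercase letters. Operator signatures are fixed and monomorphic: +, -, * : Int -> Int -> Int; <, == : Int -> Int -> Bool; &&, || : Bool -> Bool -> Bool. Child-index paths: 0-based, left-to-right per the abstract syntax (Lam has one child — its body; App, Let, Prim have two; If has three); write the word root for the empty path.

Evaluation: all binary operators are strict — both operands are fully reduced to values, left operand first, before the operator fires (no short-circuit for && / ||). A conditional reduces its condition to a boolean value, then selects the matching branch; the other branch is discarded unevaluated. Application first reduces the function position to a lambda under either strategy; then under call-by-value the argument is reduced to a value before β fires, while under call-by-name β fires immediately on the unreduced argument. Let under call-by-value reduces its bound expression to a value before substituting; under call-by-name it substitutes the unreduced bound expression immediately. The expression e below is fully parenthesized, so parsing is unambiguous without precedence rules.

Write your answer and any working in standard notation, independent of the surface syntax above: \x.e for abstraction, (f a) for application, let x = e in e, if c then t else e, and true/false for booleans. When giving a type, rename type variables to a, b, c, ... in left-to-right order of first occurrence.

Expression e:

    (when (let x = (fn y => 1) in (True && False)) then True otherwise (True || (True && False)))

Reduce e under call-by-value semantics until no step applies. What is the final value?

Trace:
step 0: (if (let x = (\y.1) in (true && false)) then true else (true || (true && false)))
step 1: [let@0] (if (true && false) then true else (true || (true && false)))
step 2: [delta@0] (if false then true else (true || (true && false)))
step 3: [if@root] (true || (true && false))
step 4: [delta@1] (true || false)
step 5: [delta@root] true

Answer: true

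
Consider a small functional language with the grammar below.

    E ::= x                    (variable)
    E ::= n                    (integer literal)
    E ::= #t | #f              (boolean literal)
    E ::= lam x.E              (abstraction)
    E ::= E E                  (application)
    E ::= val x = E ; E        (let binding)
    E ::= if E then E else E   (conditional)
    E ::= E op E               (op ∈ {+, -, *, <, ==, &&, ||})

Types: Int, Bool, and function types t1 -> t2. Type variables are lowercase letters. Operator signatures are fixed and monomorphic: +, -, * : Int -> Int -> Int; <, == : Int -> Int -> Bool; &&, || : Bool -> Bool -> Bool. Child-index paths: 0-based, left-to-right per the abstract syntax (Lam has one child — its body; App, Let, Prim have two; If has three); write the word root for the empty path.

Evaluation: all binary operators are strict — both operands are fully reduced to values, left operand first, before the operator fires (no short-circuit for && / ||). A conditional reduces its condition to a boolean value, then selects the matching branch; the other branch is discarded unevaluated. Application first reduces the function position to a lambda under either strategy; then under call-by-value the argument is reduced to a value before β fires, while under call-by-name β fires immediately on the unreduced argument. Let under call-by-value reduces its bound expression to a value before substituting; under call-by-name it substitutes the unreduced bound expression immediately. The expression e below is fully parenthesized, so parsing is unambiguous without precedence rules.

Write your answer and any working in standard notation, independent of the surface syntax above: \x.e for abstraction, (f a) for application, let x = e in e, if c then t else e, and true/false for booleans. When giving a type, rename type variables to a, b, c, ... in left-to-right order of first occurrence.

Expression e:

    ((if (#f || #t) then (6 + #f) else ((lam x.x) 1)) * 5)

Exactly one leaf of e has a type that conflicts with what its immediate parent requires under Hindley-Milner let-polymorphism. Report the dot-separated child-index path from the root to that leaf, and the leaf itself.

Trace:
  unify Bool ~ Bool
  unify Bool ~ Bool
  unify Bool ~ Bool
  unify Int ~ Int
  unify Bool ~ Int
  FAIL: mismatch Bool ~ Int

Answer: 0.1.1 : false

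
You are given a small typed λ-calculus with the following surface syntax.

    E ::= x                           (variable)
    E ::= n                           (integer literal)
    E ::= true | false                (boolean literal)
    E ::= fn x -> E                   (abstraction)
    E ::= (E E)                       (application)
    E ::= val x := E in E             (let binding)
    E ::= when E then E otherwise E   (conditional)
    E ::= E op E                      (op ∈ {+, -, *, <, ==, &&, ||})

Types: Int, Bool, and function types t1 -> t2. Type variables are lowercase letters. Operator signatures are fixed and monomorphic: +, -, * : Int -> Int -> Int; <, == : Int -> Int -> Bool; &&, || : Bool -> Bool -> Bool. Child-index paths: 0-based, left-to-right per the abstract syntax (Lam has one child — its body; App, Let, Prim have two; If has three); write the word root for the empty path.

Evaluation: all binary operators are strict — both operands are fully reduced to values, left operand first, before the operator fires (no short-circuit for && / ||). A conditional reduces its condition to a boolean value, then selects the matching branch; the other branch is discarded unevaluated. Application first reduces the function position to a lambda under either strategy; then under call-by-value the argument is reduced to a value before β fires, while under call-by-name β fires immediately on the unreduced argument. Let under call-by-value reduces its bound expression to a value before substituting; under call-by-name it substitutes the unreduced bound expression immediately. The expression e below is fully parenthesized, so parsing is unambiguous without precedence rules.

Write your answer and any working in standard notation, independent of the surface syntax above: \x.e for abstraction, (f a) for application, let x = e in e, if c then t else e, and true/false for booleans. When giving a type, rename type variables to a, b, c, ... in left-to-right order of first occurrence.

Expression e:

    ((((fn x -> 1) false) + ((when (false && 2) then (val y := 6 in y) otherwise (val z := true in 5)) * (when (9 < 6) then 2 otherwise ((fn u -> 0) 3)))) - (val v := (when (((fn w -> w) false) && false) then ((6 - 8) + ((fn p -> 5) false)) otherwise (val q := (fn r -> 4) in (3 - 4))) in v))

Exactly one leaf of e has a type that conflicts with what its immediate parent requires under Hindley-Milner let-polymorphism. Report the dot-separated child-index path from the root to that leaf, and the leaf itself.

Working:
\x._ : a -> Int
  unify a -> Int ~ Bool -> b
  unify a ~ Bool
  unify Int ~ b
_ _ : Int
  unify Int ~ Int
  unify Bool ~ Bool
  unify Int ~ Bool
  FAIL: mismatch Int ~ Bool

Answer: 0.1.0.0.1 : 2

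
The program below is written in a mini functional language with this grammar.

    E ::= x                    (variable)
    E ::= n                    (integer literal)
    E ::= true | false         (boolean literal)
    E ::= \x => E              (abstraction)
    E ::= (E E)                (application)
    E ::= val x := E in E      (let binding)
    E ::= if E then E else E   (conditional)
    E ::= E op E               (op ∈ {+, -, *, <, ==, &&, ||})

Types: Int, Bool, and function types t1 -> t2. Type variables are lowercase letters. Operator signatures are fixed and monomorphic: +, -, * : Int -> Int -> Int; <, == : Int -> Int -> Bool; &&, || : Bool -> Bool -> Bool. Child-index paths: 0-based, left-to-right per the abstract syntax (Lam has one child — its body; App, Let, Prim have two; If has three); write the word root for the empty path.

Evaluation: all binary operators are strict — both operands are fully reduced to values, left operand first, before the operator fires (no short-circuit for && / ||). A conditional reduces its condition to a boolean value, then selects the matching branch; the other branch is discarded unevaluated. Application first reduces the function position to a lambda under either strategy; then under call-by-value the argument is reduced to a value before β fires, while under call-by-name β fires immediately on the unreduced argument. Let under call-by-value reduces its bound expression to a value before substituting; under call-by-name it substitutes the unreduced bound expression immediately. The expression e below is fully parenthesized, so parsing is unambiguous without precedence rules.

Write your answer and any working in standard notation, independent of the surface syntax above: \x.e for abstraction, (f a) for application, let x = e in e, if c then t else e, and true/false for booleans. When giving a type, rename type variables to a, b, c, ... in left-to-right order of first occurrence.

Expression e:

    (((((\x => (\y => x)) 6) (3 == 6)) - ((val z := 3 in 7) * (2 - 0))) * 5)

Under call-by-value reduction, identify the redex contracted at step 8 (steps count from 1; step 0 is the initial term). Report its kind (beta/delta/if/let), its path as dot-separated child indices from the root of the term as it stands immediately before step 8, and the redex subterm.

Answer: delta at root : (-8 * 5)

Working:
step 0: (((((\x.(\y.x)) 6) (3 == 6)) - ((let z = 3 in 7) * (2 - 0))) * 5)
step 1: [beta@0.0.0] ((((\y.6) (3 == 6)) - ((let z = 3 in 7) * (2 - 0))) * 5)
step 2: [delta@0.0.1] ((((\y.6) false) - ((let z = 3 in 7) * (2 - 0))) * 5)
step 3: [beta@0.0] ((6 - ((let z = 3 in 7) * (2 - 0))) * 5)
step 4: [let@0.1.0] ((6 - (7 * (2 - 0))) * 5)
step 5: [delta@0.1.1] ((6 - (7 * 2)) * 5)
step 6: [delta@0.1] ((6 - 14) * 5)
step 7: [delta@0] (-8 * 5)
step 8: [delta@root] -40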